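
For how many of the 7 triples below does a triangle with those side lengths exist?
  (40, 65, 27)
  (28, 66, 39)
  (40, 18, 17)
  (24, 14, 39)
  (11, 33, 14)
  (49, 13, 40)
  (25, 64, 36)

(27,40,65): 27+40 > 65 → valid
(28,39,66): 28+39 > 66 → valid
(17,18,40): 17+18 ≤ 40 → not valid
(14,24,39): 14+24 ≤ 39 → not valid
(11,14,33): 11+14 ≤ 33 → not valid
(13,40,49): 13+40 > 49 → valid
(25,36,64): 25+36 ≤ 64 → not valid
3 of the 7 triples form a triangle.

3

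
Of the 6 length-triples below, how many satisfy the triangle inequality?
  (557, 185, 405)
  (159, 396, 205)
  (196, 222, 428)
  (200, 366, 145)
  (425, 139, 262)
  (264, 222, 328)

2

(185,405,557): 185+405 > 557 → valid
(159,205,396): 159+205 ≤ 396 → not valid
(196,222,428): 196+222 ≤ 428 → not valid
(145,200,366): 145+200 ≤ 366 → not valid
(139,262,425): 139+262 ≤ 425 → not valid
(222,264,328): 222+264 > 328 → valid
2 of the 6 triples form a triangle.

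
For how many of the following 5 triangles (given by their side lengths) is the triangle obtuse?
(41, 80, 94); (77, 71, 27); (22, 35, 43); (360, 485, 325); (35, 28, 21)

3

(41,80,94): 41²+80² = 8081 < 8836 = 94² → obtuse
(77,71,27): 27²+71² = 5770 < 5929 = 77² → obtuse
(22,35,43): 22²+35² = 1709 < 1849 = 43² → obtuse
(360,485,325): 325²+360² = 235225 = 485² → right
(35,28,21): 21²+28² = 1225 = 35² → right
3 of the 5 are obtuse.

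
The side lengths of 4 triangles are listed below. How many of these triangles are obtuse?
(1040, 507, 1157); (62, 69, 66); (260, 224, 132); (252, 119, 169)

1

(1040,507,1157): 507²+1040² = 1338649 = 1157² → right
(62,69,66): 62²+66² = 8200 > 4761 = 69² → acute
(260,224,132): 132²+224² = 67600 = 260² → right
(252,119,169): 119²+169² = 42722 < 63504 = 252² → obtuse
1 of the 4 is obtuse.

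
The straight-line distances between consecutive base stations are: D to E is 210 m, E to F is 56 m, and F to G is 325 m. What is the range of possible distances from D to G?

The maximum is all hops collinear in one direction: 210 + 56 + 325 = 591.
The longest hop is 325; the others sum to 266. Folding the others back against it leaves at least 325 − 266 = 59.

59 ≤ DG ≤ 591 m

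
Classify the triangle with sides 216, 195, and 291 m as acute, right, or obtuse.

right

Compare the square of the longest side to the sum of squares of the other two: 195² + 216² = 84681 = 291².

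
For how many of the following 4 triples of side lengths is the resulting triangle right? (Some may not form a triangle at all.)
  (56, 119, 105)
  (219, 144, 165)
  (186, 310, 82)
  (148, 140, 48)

(56,119,105): 56²+105² = 14161 = 119² → right
(219,144,165): 144²+165² = 47961 = 219² → right
(186,310,82): 82+186 ≤ 310, not a triangle
(148,140,48): 48²+140² = 21904 = 148² → right
3 of the 4 are right.

3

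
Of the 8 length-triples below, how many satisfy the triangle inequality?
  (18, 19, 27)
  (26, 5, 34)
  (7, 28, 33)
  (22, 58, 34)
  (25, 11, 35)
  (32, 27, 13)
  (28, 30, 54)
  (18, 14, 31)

6

(18,19,27): 18+19 > 27 → valid
(5,26,34): 5+26 ≤ 34 → not valid
(7,28,33): 7+28 > 33 → valid
(22,34,58): 22+34 ≤ 58 → not valid
(11,25,35): 11+25 > 35 → valid
(13,27,32): 13+27 > 32 → valid
(28,30,54): 28+30 > 54 → valid
(14,18,31): 14+18 > 31 → valid
6 of the 8 triples form a triangle.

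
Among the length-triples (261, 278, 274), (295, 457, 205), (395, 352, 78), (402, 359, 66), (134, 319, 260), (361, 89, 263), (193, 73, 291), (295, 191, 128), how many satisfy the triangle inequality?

6

(261,274,278): 261+274 > 278 → valid
(205,295,457): 205+295 > 457 → valid
(78,352,395): 78+352 > 395 → valid
(66,359,402): 66+359 > 402 → valid
(134,260,319): 134+260 > 319 → valid
(89,263,361): 89+263 ≤ 361 → not valid
(73,193,291): 73+193 ≤ 291 → not valid
(128,191,295): 128+191 > 295 → valid
6 of the 8 triples form a triangle.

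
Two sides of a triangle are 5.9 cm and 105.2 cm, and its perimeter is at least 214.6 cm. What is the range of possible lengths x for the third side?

103.5 ≤ x < 111.1

Triangle inequality alone gives 99.3 < x < 111.1.
The perimeter condition gives x ≥ 214.6 − 5.9 − 105.2 = 103.5.
Intersecting the two: 103.5 ≤ x < 111.1.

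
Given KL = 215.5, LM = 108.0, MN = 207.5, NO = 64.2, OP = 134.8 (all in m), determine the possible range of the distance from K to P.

The maximum is all hops collinear in one direction: 215.5 + 108.0 + 207.5 + 64.2 + 134.8 = 730.0.
The longest hop is 215.5; the others sum to 514.5. Since 215.5 ≤ 514.5, the path can fold back on itself completely, so the minimum distance is 0.

0 ≤ KP ≤ 730.0 m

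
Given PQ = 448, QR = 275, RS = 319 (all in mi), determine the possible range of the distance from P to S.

The maximum is all hops collinear in one direction: 448 + 275 + 319 = 1042.
The longest hop is 448; the others sum to 594. Since 448 ≤ 594, the path can fold back on itself completely, so the minimum distance is 0.

0 ≤ PS ≤ 1042 mi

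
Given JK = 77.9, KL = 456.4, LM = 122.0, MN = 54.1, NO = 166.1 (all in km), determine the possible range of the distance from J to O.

36.3 ≤ JO ≤ 876.5 km

The maximum is all hops collinear in one direction: 77.9 + 456.4 + 122.0 + 54.1 + 166.1 = 876.5.
The longest hop is 456.4; the others sum to 420.1. Folding the others back against it leaves at least 456.4 − 420.1 = 36.3.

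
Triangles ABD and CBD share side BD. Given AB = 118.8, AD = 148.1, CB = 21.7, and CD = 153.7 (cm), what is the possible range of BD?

132.0 < BD < 175.4

From triangle ABD: |118.8 − 148.1| < BD < 118.8 + 148.1, i.e. 29.3 < BD < 266.9.
From triangle CBD: 132.0 < BD < 175.4.
Both must hold, so BD lies in the intersection.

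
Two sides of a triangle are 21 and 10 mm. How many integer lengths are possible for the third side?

19

The third side lies in the open interval (11, 31).
Integers from 12 to 30 inclusive: 30 − 12 + 1 = 19.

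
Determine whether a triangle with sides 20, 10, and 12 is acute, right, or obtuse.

obtuse

Compare the square of the longest side to the sum of squares of the other two: 10² + 12² = 244 < 400 = 20².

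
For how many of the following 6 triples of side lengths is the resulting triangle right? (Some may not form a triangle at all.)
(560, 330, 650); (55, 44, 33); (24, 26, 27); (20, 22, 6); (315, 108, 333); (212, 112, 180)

4

(560,330,650): 330²+560² = 422500 = 650² → right
(55,44,33): 33²+44² = 3025 = 55² → right
(24,26,27): 24²+26² = 1252 > 729 = 27² → acute
(20,22,6): 6²+20² = 436 < 484 = 22² → obtuse
(315,108,333): 108²+315² = 110889 = 333² → right
(212,112,180): 112²+180² = 44944 = 212² → right
4 of the 6 are right.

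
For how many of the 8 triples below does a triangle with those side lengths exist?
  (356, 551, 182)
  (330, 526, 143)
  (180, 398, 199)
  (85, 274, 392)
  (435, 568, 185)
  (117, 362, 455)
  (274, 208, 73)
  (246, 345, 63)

3

(182,356,551): 182+356 ≤ 551 → not valid
(143,330,526): 143+330 ≤ 526 → not valid
(180,199,398): 180+199 ≤ 398 → not valid
(85,274,392): 85+274 ≤ 392 → not valid
(185,435,568): 185+435 > 568 → valid
(117,362,455): 117+362 > 455 → valid
(73,208,274): 73+208 > 274 → valid
(63,246,345): 63+246 ≤ 345 → not valid
3 of the 8 triples form a triangle.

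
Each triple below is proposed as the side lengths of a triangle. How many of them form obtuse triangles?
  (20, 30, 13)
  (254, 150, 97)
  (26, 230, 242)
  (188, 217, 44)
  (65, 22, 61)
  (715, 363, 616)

(20,30,13): 13²+20² = 569 < 900 = 30² → obtuse
(254,150,97): 97+150 ≤ 254, not a triangle
(26,230,242): 26²+230² = 53576 < 58564 = 242² → obtuse
(188,217,44): 44²+188² = 37280 < 47089 = 217² → obtuse
(65,22,61): 22²+61² = 4205 < 4225 = 65² → obtuse
(715,363,616): 363²+616² = 511225 = 715² → right
4 of the 6 are obtuse.

4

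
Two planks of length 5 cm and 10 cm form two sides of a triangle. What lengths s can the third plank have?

By the triangle inequality, s must be less than 5 + 10 = 15 and greater than |5 − 10| = 5.

5 < s < 15 (cm)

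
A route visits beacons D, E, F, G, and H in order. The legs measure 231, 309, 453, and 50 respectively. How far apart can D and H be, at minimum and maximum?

The maximum is all hops collinear in one direction: 231 + 309 + 453 + 50 = 1043.
The longest hop is 453; the others sum to 590. Since 453 ≤ 590, the path can fold back on itself completely, so the minimum distance is 0.

0 ≤ DH ≤ 1043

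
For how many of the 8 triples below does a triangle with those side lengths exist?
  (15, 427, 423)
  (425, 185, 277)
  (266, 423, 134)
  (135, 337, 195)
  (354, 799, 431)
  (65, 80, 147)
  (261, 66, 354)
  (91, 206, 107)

(15,423,427): 15+423 > 427 → valid
(185,277,425): 185+277 > 425 → valid
(134,266,423): 134+266 ≤ 423 → not valid
(135,195,337): 135+195 ≤ 337 → not valid
(354,431,799): 354+431 ≤ 799 → not valid
(65,80,147): 65+80 ≤ 147 → not valid
(66,261,354): 66+261 ≤ 354 → not valid
(91,107,206): 91+107 ≤ 206 → not valid
2 of the 8 triples form a triangle.

2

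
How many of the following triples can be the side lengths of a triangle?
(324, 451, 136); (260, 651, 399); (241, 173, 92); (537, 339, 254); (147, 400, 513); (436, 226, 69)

5

(136,324,451): 136+324 > 451 → valid
(260,399,651): 260+399 > 651 → valid
(92,173,241): 92+173 > 241 → valid
(254,339,537): 254+339 > 537 → valid
(147,400,513): 147+400 > 513 → valid
(69,226,436): 69+226 ≤ 436 → not valid
5 of the 6 triples form a triangle.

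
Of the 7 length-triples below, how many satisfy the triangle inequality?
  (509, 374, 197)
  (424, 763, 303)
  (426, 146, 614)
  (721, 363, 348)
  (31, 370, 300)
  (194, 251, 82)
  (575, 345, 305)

(197,374,509): 197+374 > 509 → valid
(303,424,763): 303+424 ≤ 763 → not valid
(146,426,614): 146+426 ≤ 614 → not valid
(348,363,721): 348+363 ≤ 721 → not valid
(31,300,370): 31+300 ≤ 370 → not valid
(82,194,251): 82+194 > 251 → valid
(305,345,575): 305+345 > 575 → valid
3 of the 7 triples form a triangle.

3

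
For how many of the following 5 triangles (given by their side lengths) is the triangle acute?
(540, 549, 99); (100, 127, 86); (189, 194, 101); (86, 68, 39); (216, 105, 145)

(540,549,99): 99²+540² = 301401 = 549² → right
(100,127,86): 86²+100² = 17396 > 16129 = 127² → acute
(189,194,101): 101²+189² = 45922 > 37636 = 194² → acute
(86,68,39): 39²+68² = 6145 < 7396 = 86² → obtuse
(216,105,145): 105²+145² = 32050 < 46656 = 216² → obtuse
2 of the 5 are acute.

2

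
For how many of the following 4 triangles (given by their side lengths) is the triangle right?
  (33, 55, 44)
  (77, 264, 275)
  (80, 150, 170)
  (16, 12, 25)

(33,55,44): 33²+44² = 3025 = 55² → right
(77,264,275): 77²+264² = 75625 = 275² → right
(80,150,170): 80²+150² = 28900 = 170² → right
(16,12,25): 12²+16² = 400 < 625 = 25² → obtuse
3 of the 4 are right.

3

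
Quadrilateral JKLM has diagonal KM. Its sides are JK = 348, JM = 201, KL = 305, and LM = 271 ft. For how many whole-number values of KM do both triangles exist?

401

From triangle JKM: 147 < KM < 549.
From triangle LKM: 34 < KM < 576.
Intersection: 147 < KM < 549, so integers 148 through 548: 401 values.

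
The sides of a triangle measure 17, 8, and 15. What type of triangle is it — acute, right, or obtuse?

Compare the square of the longest side to the sum of squares of the other two: 8² + 15² = 289 = 17².

right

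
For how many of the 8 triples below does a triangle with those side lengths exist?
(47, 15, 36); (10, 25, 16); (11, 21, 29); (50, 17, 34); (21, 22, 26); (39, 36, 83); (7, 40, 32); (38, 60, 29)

6

(15,36,47): 15+36 > 47 → valid
(10,16,25): 10+16 > 25 → valid
(11,21,29): 11+21 > 29 → valid
(17,34,50): 17+34 > 50 → valid
(21,22,26): 21+22 > 26 → valid
(36,39,83): 36+39 ≤ 83 → not valid
(7,32,40): 7+32 ≤ 40 → not valid
(29,38,60): 29+38 > 60 → valid
6 of the 8 triples form a triangle.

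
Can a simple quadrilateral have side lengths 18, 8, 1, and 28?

No

For a quadrilateral, each side must be shorter than the sum of the others.
Here the longest side is 28, but the remaining 3 sides sum to only 27.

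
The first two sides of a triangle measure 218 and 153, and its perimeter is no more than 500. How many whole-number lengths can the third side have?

64

Triangle inequality: 65 < x < 371. Perimeter ≤ 500 gives x ≤ 500 − 218 − 153 = 129.
So 65 < x ≤ 129; integers 66 through 129: 64 values.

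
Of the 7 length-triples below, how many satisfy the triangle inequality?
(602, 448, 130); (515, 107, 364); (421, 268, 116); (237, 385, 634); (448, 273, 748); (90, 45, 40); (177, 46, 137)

(130,448,602): 130+448 ≤ 602 → not valid
(107,364,515): 107+364 ≤ 515 → not valid
(116,268,421): 116+268 ≤ 421 → not valid
(237,385,634): 237+385 ≤ 634 → not valid
(273,448,748): 273+448 ≤ 748 → not valid
(40,45,90): 40+45 ≤ 90 → not valid
(46,137,177): 46+137 > 177 → valid
1 of the 7 triples forms a triangle.

1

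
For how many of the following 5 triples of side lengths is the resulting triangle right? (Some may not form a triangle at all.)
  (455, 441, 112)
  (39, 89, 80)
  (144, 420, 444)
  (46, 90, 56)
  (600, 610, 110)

(455,441,112): 112²+441² = 207025 = 455² → right
(39,89,80): 39²+80² = 7921 = 89² → right
(144,420,444): 144²+420² = 197136 = 444² → right
(46,90,56): 46²+56² = 5252 < 8100 = 90² → obtuse
(600,610,110): 110²+600² = 372100 = 610² → right
4 of the 5 are right.

4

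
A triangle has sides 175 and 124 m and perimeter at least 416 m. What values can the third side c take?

Triangle inequality alone gives 51 < c < 299.
The perimeter condition gives c ≥ 416 − 175 − 124 = 117.
Intersecting the two: 117 ≤ c < 299.

117 ≤ c < 299 m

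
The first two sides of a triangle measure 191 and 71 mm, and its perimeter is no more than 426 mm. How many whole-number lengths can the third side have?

Triangle inequality: 120 < x < 262. Perimeter ≤ 426 gives x ≤ 426 − 191 − 71 = 164.
So 120 < x ≤ 164; integers 121 through 164: 44 values.

44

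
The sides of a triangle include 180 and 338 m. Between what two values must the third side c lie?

By the triangle inequality, c must be less than 180 + 338 = 518 and greater than |180 − 338| = 158.

158 < c < 518 (m)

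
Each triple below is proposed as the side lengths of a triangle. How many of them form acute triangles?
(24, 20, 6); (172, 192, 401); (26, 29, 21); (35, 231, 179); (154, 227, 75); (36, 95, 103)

1

(24,20,6): 6²+20² = 436 < 576 = 24² → obtuse
(172,192,401): 172+192 ≤ 401, not a triangle
(26,29,21): 21²+26² = 1117 > 841 = 29² → acute
(35,231,179): 35+179 ≤ 231, not a triangle
(154,227,75): 75²+154² = 29341 < 51529 = 227² → obtuse
(36,95,103): 36²+95² = 10321 < 10609 = 103² → obtuse
1 of the 6 is acute.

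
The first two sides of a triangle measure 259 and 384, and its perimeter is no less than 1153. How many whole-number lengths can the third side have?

Triangle inequality: 125 < x < 643. Perimeter ≥ 1153 gives x ≥ 1153 − 259 − 384 = 510.
So 510 ≤ x < 643; integers 510 through 642: 133 values.

133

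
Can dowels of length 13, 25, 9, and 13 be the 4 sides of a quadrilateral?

A quadrilateral exists iff every side is shorter than the sum of the others — equivalently, the longest side is less than the sum of the rest.
Longest side 25 < 35 (sum of the remaining 3), so yes.

Yes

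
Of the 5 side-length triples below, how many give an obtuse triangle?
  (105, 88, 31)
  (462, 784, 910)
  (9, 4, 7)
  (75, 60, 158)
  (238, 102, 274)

3

(105,88,31): 31²+88² = 8705 < 11025 = 105² → obtuse
(462,784,910): 462²+784² = 828100 = 910² → right
(9,4,7): 4²+7² = 65 < 81 = 9² → obtuse
(75,60,158): 60+75 ≤ 158, not a triangle
(238,102,274): 102²+238² = 67048 < 75076 = 274² → obtuse
3 of the 5 are obtuse.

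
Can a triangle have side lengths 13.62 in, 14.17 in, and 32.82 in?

No

The longest side is 32.82, but the other two sum to only 27.79.
27.79 < 32.82, so the triangle inequality fails.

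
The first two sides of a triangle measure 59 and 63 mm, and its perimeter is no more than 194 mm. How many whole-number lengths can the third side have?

68

Triangle inequality: 4 < x < 122. Perimeter ≤ 194 gives x ≤ 194 − 59 − 63 = 72.
So 4 < x ≤ 72; integers 5 through 72: 68 values.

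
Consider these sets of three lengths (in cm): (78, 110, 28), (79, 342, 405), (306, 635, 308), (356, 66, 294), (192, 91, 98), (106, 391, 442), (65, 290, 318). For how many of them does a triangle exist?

4

(28,78,110): 28+78 ≤ 110 → not valid
(79,342,405): 79+342 > 405 → valid
(306,308,635): 306+308 ≤ 635 → not valid
(66,294,356): 66+294 > 356 → valid
(91,98,192): 91+98 ≤ 192 → not valid
(106,391,442): 106+391 > 442 → valid
(65,290,318): 65+290 > 318 → valid
4 of the 7 triples form a triangle.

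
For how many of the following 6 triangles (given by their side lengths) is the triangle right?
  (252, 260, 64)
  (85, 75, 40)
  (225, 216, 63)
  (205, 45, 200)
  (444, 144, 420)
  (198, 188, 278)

5

(252,260,64): 64²+252² = 67600 = 260² → right
(85,75,40): 40²+75² = 7225 = 85² → right
(225,216,63): 63²+216² = 50625 = 225² → right
(205,45,200): 45²+200² = 42025 = 205² → right
(444,144,420): 144²+420² = 197136 = 444² → right
(198,188,278): 188²+198² = 74548 < 77284 = 278² → obtuse
5 of the 6 are right.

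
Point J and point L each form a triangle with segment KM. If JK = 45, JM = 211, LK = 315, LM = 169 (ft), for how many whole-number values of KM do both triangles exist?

From triangle JKM: 166 < KM < 256.
From triangle LKM: 146 < KM < 484.
Intersection: 166 < KM < 256, so integers 167 through 255: 89 values.

89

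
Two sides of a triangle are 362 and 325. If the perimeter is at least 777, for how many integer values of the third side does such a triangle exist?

Triangle inequality: 37 < x < 687. Perimeter ≥ 777 gives x ≥ 777 − 362 − 325 = 90.
So 90 ≤ x < 687; integers 90 through 686: 597 values.

597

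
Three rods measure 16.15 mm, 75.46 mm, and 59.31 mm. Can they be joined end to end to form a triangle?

The two shorter sides sum to 75.46, exactly equal to the longest side 75.46.
That gives only a degenerate (flat) triangle — the inequality must be strict.

No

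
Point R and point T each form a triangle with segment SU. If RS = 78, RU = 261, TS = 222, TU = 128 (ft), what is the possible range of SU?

183 < SU < 339

From triangle RSU: |78 − 261| < SU < 78 + 261, i.e. 183 < SU < 339.
From triangle TSU: 94 < SU < 350.
Both must hold, so SU lies in the intersection.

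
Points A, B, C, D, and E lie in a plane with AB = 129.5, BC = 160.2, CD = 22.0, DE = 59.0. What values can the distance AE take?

0 ≤ AE ≤ 370.7

The maximum is all hops collinear in one direction: 129.5 + 160.2 + 22.0 + 59.0 = 370.7.
The longest hop is 160.2; the others sum to 210.5. Since 160.2 ≤ 210.5, the path can fold back on itself completely, so the minimum distance is 0.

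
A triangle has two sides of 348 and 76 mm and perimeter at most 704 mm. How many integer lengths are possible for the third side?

8

Triangle inequality: 272 < x < 424. Perimeter ≤ 704 gives x ≤ 704 − 348 − 76 = 280.
So 272 < x ≤ 280; integers 273 through 280: 8 values.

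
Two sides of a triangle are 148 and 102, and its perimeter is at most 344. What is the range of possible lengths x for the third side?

Triangle inequality alone gives 46 < x < 250.
The perimeter condition gives x ≤ 344 − 148 − 102 = 94.
Intersecting the two: 46 < x ≤ 94.

46 < x ≤ 94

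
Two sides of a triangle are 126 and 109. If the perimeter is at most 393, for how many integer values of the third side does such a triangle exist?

141

Triangle inequality: 17 < x < 235. Perimeter ≤ 393 gives x ≤ 393 − 126 − 109 = 158.
So 17 < x ≤ 158; integers 18 through 158: 141 values.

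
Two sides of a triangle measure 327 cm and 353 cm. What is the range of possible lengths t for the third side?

By the triangle inequality, t must be less than 327 + 353 = 680 and greater than |327 − 353| = 26.

26 < t < 680 (cm)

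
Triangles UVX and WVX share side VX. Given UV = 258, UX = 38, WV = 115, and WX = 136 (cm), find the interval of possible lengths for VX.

220 < VX < 251

From triangle UVX: |258 − 38| < VX < 258 + 38, i.e. 220 < VX < 296.
From triangle WVX: 21 < VX < 251.
Both must hold, so VX lies in the intersection.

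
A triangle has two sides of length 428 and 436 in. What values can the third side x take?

By the triangle inequality, x must be less than 428 + 436 = 864 and greater than |428 − 436| = 8.

8 < x < 864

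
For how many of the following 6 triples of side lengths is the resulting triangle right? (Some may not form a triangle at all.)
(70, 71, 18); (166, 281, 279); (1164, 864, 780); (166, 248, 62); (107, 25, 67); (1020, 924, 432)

(70,71,18): 18²+70² = 5224 > 5041 = 71² → acute
(166,281,279): 166²+279² = 105397 > 78961 = 281² → acute
(1164,864,780): 780²+864² = 1354896 = 1164² → right
(166,248,62): 62+166 ≤ 248, not a triangle
(107,25,67): 25+67 ≤ 107, not a triangle
(1020,924,432): 432²+924² = 1040400 = 1020² → right
2 of the 6 are right.

2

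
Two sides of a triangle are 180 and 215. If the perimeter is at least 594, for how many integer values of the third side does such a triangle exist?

Triangle inequality: 35 < x < 395. Perimeter ≥ 594 gives x ≥ 594 − 180 − 215 = 199.
So 199 ≤ x < 395; integers 199 through 394: 196 values.

196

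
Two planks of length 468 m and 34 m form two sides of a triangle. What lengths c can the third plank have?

434 < c < 502

By the triangle inequality, c must be less than 468 + 34 = 502 and greater than |468 − 34| = 434.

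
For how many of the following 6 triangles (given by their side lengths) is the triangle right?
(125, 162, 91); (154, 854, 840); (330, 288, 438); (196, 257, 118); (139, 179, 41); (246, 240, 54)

3

(125,162,91): 91²+125² = 23906 < 26244 = 162² → obtuse
(154,854,840): 154²+840² = 729316 = 854² → right
(330,288,438): 288²+330² = 191844 = 438² → right
(196,257,118): 118²+196² = 52340 < 66049 = 257² → obtuse
(139,179,41): 41²+139² = 21002 < 32041 = 179² → obtuse
(246,240,54): 54²+240² = 60516 = 246² → right
3 of the 6 are right.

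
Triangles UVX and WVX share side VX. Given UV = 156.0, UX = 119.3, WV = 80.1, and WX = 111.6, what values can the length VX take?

36.7 < VX < 191.7

From triangle UVX: |156.0 − 119.3| < VX < 156.0 + 119.3, i.e. 36.7 < VX < 275.3.
From triangle WVX: 31.5 < VX < 191.7.
Both must hold, so VX lies in the intersection.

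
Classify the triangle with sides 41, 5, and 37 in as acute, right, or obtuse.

obtuse

Compare the square of the longest side to the sum of squares of the other two: 5² + 37² = 1394 < 1681 = 41².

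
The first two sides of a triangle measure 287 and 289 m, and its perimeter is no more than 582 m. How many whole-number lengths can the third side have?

Triangle inequality: 2 < x < 576. Perimeter ≤ 582 gives x ≤ 582 − 287 − 289 = 6.
So 2 < x ≤ 6; integers 3 through 6: 4 values.

4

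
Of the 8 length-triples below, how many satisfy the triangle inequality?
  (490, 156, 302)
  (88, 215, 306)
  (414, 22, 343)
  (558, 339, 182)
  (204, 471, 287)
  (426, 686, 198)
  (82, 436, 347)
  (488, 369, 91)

(156,302,490): 156+302 ≤ 490 → not valid
(88,215,306): 88+215 ≤ 306 → not valid
(22,343,414): 22+343 ≤ 414 → not valid
(182,339,558): 182+339 ≤ 558 → not valid
(204,287,471): 204+287 > 471 → valid
(198,426,686): 198+426 ≤ 686 → not valid
(82,347,436): 82+347 ≤ 436 → not valid
(91,369,488): 91+369 ≤ 488 → not valid
1 of the 8 triples forms a triangle.

1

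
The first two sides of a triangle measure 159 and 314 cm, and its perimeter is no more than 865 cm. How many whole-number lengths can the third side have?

237

Triangle inequality: 155 < x < 473. Perimeter ≤ 865 gives x ≤ 865 − 159 − 314 = 392.
So 155 < x ≤ 392; integers 156 through 392: 237 values.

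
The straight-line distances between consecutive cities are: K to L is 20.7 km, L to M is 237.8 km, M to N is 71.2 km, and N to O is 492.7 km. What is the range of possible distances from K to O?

The maximum is all hops collinear in one direction: 20.7 + 237.8 + 71.2 + 492.7 = 822.4.
The longest hop is 492.7; the others sum to 329.7. Folding the others back against it leaves at least 492.7 − 329.7 = 163.0.

163.0 ≤ KO ≤ 822.4 km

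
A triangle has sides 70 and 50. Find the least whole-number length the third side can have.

21

The third side must be strictly greater than |70 − 50| = 20.
The smallest integer above 20 is 21.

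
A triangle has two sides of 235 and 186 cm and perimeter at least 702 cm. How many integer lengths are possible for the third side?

140

Triangle inequality: 49 < x < 421. Perimeter ≥ 702 gives x ≥ 702 − 235 − 186 = 281.
So 281 ≤ x < 421; integers 281 through 420: 140 values.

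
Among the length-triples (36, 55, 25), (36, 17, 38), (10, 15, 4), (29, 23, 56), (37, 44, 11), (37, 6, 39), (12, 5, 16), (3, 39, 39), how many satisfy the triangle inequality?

(25,36,55): 25+36 > 55 → valid
(17,36,38): 17+36 > 38 → valid
(4,10,15): 4+10 ≤ 15 → not valid
(23,29,56): 23+29 ≤ 56 → not valid
(11,37,44): 11+37 > 44 → valid
(6,37,39): 6+37 > 39 → valid
(5,12,16): 5+12 > 16 → valid
(3,39,39): 3+39 > 39 → valid
6 of the 8 triples form a triangle.

6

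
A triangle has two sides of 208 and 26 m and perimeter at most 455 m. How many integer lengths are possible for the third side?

39

Triangle inequality: 182 < x < 234. Perimeter ≤ 455 gives x ≤ 455 − 208 − 26 = 221.
So 182 < x ≤ 221; integers 183 through 221: 39 values.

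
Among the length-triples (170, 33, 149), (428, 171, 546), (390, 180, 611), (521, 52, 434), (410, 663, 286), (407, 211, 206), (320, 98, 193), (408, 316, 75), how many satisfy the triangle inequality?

4

(33,149,170): 33+149 > 170 → valid
(171,428,546): 171+428 > 546 → valid
(180,390,611): 180+390 ≤ 611 → not valid
(52,434,521): 52+434 ≤ 521 → not valid
(286,410,663): 286+410 > 663 → valid
(206,211,407): 206+211 > 407 → valid
(98,193,320): 98+193 ≤ 320 → not valid
(75,316,408): 75+316 ≤ 408 → not valid
4 of the 8 triples form a triangle.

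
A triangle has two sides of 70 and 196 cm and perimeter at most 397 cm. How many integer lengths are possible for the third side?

Triangle inequality: 126 < x < 266. Perimeter ≤ 397 gives x ≤ 397 − 70 − 196 = 131.
So 126 < x ≤ 131; integers 127 through 131: 5 values.

5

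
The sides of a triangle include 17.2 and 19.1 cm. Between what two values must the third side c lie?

1.9 < c < 36.3

By the triangle inequality, c must be less than 17.2 + 19.1 = 36.3 and greater than |17.2 − 19.1| = 1.9.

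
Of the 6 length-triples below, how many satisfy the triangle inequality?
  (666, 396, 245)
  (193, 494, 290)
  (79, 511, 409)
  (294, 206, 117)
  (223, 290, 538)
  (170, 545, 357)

(245,396,666): 245+396 ≤ 666 → not valid
(193,290,494): 193+290 ≤ 494 → not valid
(79,409,511): 79+409 ≤ 511 → not valid
(117,206,294): 117+206 > 294 → valid
(223,290,538): 223+290 ≤ 538 → not valid
(170,357,545): 170+357 ≤ 545 → not valid
1 of the 6 triples forms a triangle.

1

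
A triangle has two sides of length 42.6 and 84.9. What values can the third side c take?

42.3 < c < 127.5

By the triangle inequality, c must be less than 42.6 + 84.9 = 127.5 and greater than |42.6 − 84.9| = 42.3.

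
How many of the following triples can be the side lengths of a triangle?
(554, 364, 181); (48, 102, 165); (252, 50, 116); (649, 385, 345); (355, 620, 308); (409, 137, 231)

(181,364,554): 181+364 ≤ 554 → not valid
(48,102,165): 48+102 ≤ 165 → not valid
(50,116,252): 50+116 ≤ 252 → not valid
(345,385,649): 345+385 > 649 → valid
(308,355,620): 308+355 > 620 → valid
(137,231,409): 137+231 ≤ 409 → not valid
2 of the 6 triples form a triangle.

2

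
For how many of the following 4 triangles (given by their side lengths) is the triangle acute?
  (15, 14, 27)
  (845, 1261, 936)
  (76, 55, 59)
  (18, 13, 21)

2

(15,14,27): 14²+15² = 421 < 729 = 27² → obtuse
(845,1261,936): 845²+936² = 1590121 = 1261² → right
(76,55,59): 55²+59² = 6506 > 5776 = 76² → acute
(18,13,21): 13²+18² = 493 > 441 = 21² → acute
2 of the 4 are acute.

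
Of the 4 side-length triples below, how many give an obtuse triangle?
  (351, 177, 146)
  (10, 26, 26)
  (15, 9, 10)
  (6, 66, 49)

1

(351,177,146): 146+177 ≤ 351, not a triangle
(10,26,26): 10²+26² = 776 > 676 = 26² → acute
(15,9,10): 9²+10² = 181 < 225 = 15² → obtuse
(6,66,49): 6+49 ≤ 66, not a triangle
1 of the 4 is obtuse.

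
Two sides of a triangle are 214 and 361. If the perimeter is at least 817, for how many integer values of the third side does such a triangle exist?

333

Triangle inequality: 147 < x < 575. Perimeter ≥ 817 gives x ≥ 817 − 214 − 361 = 242.
So 242 ≤ x < 575; integers 242 through 574: 333 values.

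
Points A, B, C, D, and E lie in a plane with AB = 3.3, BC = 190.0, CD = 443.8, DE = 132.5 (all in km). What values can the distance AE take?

118.0 ≤ AE ≤ 769.6 km

The maximum is all hops collinear in one direction: 3.3 + 190.0 + 443.8 + 132.5 = 769.6.
The longest hop is 443.8; the others sum to 325.8. Folding the others back against it leaves at least 443.8 − 325.8 = 118.0.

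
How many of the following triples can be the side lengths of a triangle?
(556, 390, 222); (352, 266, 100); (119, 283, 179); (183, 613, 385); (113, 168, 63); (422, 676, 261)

5

(222,390,556): 222+390 > 556 → valid
(100,266,352): 100+266 > 352 → valid
(119,179,283): 119+179 > 283 → valid
(183,385,613): 183+385 ≤ 613 → not valid
(63,113,168): 63+113 > 168 → valid
(261,422,676): 261+422 > 676 → valid
5 of the 6 triples form a triangle.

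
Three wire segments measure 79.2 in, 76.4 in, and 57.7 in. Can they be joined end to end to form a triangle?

Yes

The longest side is 79.2, and the other two sum to 134.1.
Since 134.1 > 79.2, the triangle inequality holds.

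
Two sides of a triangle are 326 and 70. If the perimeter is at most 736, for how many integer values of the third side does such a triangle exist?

Triangle inequality: 256 < x < 396. Perimeter ≤ 736 gives x ≤ 736 − 326 − 70 = 340.
So 256 < x ≤ 340; integers 257 through 340: 84 values.

84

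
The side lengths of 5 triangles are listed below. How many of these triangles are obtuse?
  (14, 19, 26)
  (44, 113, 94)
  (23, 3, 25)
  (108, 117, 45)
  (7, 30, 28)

4

(14,19,26): 14²+19² = 557 < 676 = 26² → obtuse
(44,113,94): 44²+94² = 10772 < 12769 = 113² → obtuse
(23,3,25): 3²+23² = 538 < 625 = 25² → obtuse
(108,117,45): 45²+108² = 13689 = 117² → right
(7,30,28): 7²+28² = 833 < 900 = 30² → obtuse
4 of the 5 are obtuse.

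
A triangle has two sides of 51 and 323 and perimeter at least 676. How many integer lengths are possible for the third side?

Triangle inequality: 272 < x < 374. Perimeter ≥ 676 gives x ≥ 676 − 51 − 323 = 302.
So 302 ≤ x < 374; integers 302 through 373: 72 values.

72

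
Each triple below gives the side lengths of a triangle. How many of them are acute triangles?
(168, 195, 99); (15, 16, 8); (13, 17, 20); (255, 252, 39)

(168,195,99): 99²+168² = 38025 = 195² → right
(15,16,8): 8²+15² = 289 > 256 = 16² → acute
(13,17,20): 13²+17² = 458 > 400 = 20² → acute
(255,252,39): 39²+252² = 65025 = 255² → right
2 of the 4 are acute.

2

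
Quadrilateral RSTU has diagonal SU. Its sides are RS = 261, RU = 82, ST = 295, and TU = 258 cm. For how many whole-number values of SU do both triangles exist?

From triangle RSU: 179 < SU < 343.
From triangle TSU: 37 < SU < 553.
Intersection: 179 < SU < 343, so integers 180 through 342: 163 values.

163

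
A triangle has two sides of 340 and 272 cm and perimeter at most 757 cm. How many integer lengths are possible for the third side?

77

Triangle inequality: 68 < x < 612. Perimeter ≤ 757 gives x ≤ 757 − 340 − 272 = 145.
So 68 < x ≤ 145; integers 69 through 145: 77 values.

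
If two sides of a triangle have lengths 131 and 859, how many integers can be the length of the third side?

The third side lies in the open interval (728, 990).
Integers from 729 to 989 inclusive: 989 − 729 + 1 = 261.

261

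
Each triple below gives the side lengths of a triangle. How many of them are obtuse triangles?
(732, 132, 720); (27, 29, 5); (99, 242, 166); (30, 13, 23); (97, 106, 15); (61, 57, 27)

4

(732,132,720): 132²+720² = 535824 = 732² → right
(27,29,5): 5²+27² = 754 < 841 = 29² → obtuse
(99,242,166): 99²+166² = 37357 < 58564 = 242² → obtuse
(30,13,23): 13²+23² = 698 < 900 = 30² → obtuse
(97,106,15): 15²+97² = 9634 < 11236 = 106² → obtuse
(61,57,27): 27²+57² = 3978 > 3721 = 61² → acute
4 of the 6 are obtuse.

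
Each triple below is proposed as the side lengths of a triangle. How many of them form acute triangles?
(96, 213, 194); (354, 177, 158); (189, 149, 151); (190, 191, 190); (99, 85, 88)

(96,213,194): 96²+194² = 46852 > 45369 = 213² → acute
(354,177,158): 158+177 ≤ 354, not a triangle
(189,149,151): 149²+151² = 45002 > 35721 = 189² → acute
(190,191,190): 190²+190² = 72200 > 36481 = 191² → acute
(99,85,88): 85²+88² = 14969 > 9801 = 99² → acute
4 of the 5 are acute.

4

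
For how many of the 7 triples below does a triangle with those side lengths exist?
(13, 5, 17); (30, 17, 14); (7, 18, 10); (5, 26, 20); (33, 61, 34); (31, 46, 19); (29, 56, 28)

(5,13,17): 5+13 > 17 → valid
(14,17,30): 14+17 > 30 → valid
(7,10,18): 7+10 ≤ 18 → not valid
(5,20,26): 5+20 ≤ 26 → not valid
(33,34,61): 33+34 > 61 → valid
(19,31,46): 19+31 > 46 → valid
(28,29,56): 28+29 > 56 → valid
5 of the 7 triples form a triangle.

5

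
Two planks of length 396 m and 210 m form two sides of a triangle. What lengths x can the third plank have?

By the triangle inequality, x must be less than 396 + 210 = 606 and greater than |396 − 210| = 186.

186 < x < 606 (m)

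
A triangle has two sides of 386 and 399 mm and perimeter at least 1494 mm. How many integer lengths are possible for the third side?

76

Triangle inequality: 13 < x < 785. Perimeter ≥ 1494 gives x ≥ 1494 − 386 − 399 = 709.
So 709 ≤ x < 785; integers 709 through 784: 76 values.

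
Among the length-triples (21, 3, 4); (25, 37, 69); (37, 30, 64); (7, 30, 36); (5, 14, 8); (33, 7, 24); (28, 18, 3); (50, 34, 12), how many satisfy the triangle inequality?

(3,4,21): 3+4 ≤ 21 → not valid
(25,37,69): 25+37 ≤ 69 → not valid
(30,37,64): 30+37 > 64 → valid
(7,30,36): 7+30 > 36 → valid
(5,8,14): 5+8 ≤ 14 → not valid
(7,24,33): 7+24 ≤ 33 → not valid
(3,18,28): 3+18 ≤ 28 → not valid
(12,34,50): 12+34 ≤ 50 → not valid
2 of the 8 triples form a triangle.

2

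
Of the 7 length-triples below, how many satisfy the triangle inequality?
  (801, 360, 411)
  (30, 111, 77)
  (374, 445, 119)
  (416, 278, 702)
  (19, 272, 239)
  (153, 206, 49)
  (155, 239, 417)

1

(360,411,801): 360+411 ≤ 801 → not valid
(30,77,111): 30+77 ≤ 111 → not valid
(119,374,445): 119+374 > 445 → valid
(278,416,702): 278+416 ≤ 702 → not valid
(19,239,272): 19+239 ≤ 272 → not valid
(49,153,206): 49+153 ≤ 206 → not valid
(155,239,417): 155+239 ≤ 417 → not valid
1 of the 7 triples forms a triangle.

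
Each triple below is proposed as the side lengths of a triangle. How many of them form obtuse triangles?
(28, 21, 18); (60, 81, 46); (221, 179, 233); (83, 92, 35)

(28,21,18): 18²+21² = 765 < 784 = 28² → obtuse
(60,81,46): 46²+60² = 5716 < 6561 = 81² → obtuse
(221,179,233): 179²+221² = 80882 > 54289 = 233² → acute
(83,92,35): 35²+83² = 8114 < 8464 = 92² → obtuse
3 of the 4 are obtuse.

3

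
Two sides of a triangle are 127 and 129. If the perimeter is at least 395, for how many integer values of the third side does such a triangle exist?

117

Triangle inequality: 2 < x < 256. Perimeter ≥ 395 gives x ≥ 395 − 127 − 129 = 139.
So 139 ≤ x < 256; integers 139 through 255: 117 values.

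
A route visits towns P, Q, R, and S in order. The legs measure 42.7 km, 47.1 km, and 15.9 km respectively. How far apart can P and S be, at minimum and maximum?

The maximum is all hops collinear in one direction: 42.7 + 47.1 + 15.9 = 105.7.
The longest hop is 47.1; the others sum to 58.6. Since 47.1 ≤ 58.6, the path can fold back on itself completely, so the minimum distance is 0.

0 ≤ PS ≤ 105.7 km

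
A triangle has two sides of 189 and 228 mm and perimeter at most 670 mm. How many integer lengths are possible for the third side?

214

Triangle inequality: 39 < x < 417. Perimeter ≤ 670 gives x ≤ 670 − 189 − 228 = 253.
So 39 < x ≤ 253; integers 40 through 253: 214 values.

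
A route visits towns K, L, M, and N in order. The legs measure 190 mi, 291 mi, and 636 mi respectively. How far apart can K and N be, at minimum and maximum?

The maximum is all hops collinear in one direction: 190 + 291 + 636 = 1117.
The longest hop is 636; the others sum to 481. Folding the others back against it leaves at least 636 − 481 = 155.

155 ≤ KN ≤ 1117 mi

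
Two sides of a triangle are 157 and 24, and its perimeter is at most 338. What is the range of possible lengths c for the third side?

Triangle inequality alone gives 133 < c < 181.
The perimeter condition gives c ≤ 338 − 157 − 24 = 157.
Intersecting the two: 133 < c ≤ 157.

133 < c ≤ 157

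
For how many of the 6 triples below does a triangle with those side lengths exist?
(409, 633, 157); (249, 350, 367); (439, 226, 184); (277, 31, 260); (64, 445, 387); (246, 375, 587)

(157,409,633): 157+409 ≤ 633 → not valid
(249,350,367): 249+350 > 367 → valid
(184,226,439): 184+226 ≤ 439 → not valid
(31,260,277): 31+260 > 277 → valid
(64,387,445): 64+387 > 445 → valid
(246,375,587): 246+375 > 587 → valid
4 of the 6 triples form a triangle.

4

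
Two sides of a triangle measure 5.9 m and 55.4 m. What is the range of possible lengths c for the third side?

By the triangle inequality, c must be less than 5.9 + 55.4 = 61.3 and greater than |5.9 − 55.4| = 49.5.

49.5 < c < 61.3 (m)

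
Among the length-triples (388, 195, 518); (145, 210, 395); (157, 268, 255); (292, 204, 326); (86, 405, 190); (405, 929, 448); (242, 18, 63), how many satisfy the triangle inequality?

(195,388,518): 195+388 > 518 → valid
(145,210,395): 145+210 ≤ 395 → not valid
(157,255,268): 157+255 > 268 → valid
(204,292,326): 204+292 > 326 → valid
(86,190,405): 86+190 ≤ 405 → not valid
(405,448,929): 405+448 ≤ 929 → not valid
(18,63,242): 18+63 ≤ 242 → not valid
3 of the 7 triples form a triangle.

3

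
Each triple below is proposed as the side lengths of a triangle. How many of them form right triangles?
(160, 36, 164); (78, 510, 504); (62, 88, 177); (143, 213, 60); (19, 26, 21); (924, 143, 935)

3

(160,36,164): 36²+160² = 26896 = 164² → right
(78,510,504): 78²+504² = 260100 = 510² → right
(62,88,177): 62+88 ≤ 177, not a triangle
(143,213,60): 60+143 ≤ 213, not a triangle
(19,26,21): 19²+21² = 802 > 676 = 26² → acute
(924,143,935): 143²+924² = 874225 = 935² → right
3 of the 6 are right.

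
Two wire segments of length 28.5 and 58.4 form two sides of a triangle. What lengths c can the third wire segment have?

By the triangle inequality, c must be less than 28.5 + 58.4 = 86.9 and greater than |28.5 − 58.4| = 29.9.

29.9 < c < 86.9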